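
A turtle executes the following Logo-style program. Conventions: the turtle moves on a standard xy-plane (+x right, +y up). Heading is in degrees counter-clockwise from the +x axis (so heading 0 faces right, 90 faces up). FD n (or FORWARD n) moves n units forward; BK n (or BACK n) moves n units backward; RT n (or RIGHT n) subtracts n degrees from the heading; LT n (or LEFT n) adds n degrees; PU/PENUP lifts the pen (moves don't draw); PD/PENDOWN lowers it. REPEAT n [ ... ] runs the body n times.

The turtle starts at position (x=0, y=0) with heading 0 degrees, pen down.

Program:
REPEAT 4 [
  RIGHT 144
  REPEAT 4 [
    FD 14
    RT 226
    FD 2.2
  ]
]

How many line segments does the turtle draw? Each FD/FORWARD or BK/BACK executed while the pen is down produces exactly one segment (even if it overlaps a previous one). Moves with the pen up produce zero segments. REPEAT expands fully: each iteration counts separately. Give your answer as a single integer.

Executing turtle program step by step:
Start: pos=(0,0), heading=0, pen down
REPEAT 4 [
  -- iteration 1/4 --
  RT 144: heading 0 -> 216
  REPEAT 4 [
    -- iteration 1/4 --
    FD 14: (0,0) -> (-11.326,-8.229) [heading=216, draw]
    RT 226: heading 216 -> 350
    FD 2.2: (-11.326,-8.229) -> (-9.16,-8.611) [heading=350, draw]
    -- iteration 2/4 --
    FD 14: (-9.16,-8.611) -> (4.628,-11.042) [heading=350, draw]
    RT 226: heading 350 -> 124
    FD 2.2: (4.628,-11.042) -> (3.397,-9.218) [heading=124, draw]
    -- iteration 3/4 --
    FD 14: (3.397,-9.218) -> (-4.431,2.388) [heading=124, draw]
    RT 226: heading 124 -> 258
    FD 2.2: (-4.431,2.388) -> (-4.889,0.236) [heading=258, draw]
    -- iteration 4/4 --
    FD 14: (-4.889,0.236) -> (-7.799,-13.458) [heading=258, draw]
    RT 226: heading 258 -> 32
    FD 2.2: (-7.799,-13.458) -> (-5.934,-12.292) [heading=32, draw]
  ]
  -- iteration 2/4 --
  RT 144: heading 32 -> 248
  REPEAT 4 [
    -- iteration 1/4 --
    FD 14: (-5.934,-12.292) -> (-11.178,-25.272) [heading=248, draw]
    RT 226: heading 248 -> 22
    FD 2.2: (-11.178,-25.272) -> (-9.138,-24.448) [heading=22, draw]
    -- iteration 2/4 --
    FD 14: (-9.138,-24.448) -> (3.842,-19.204) [heading=22, draw]
    RT 226: heading 22 -> 156
    FD 2.2: (3.842,-19.204) -> (1.832,-18.309) [heading=156, draw]
    -- iteration 3/4 --
    FD 14: (1.832,-18.309) -> (-10.957,-12.615) [heading=156, draw]
    RT 226: heading 156 -> 290
    FD 2.2: (-10.957,-12.615) -> (-10.205,-14.682) [heading=290, draw]
    -- iteration 4/4 --
    FD 14: (-10.205,-14.682) -> (-5.417,-27.838) [heading=290, draw]
    RT 226: heading 290 -> 64
    FD 2.2: (-5.417,-27.838) -> (-4.452,-25.86) [heading=64, draw]
  ]
  -- iteration 3/4 --
  RT 144: heading 64 -> 280
  REPEAT 4 [
    -- iteration 1/4 --
    FD 14: (-4.452,-25.86) -> (-2.021,-39.648) [heading=280, draw]
    RT 226: heading 280 -> 54
    FD 2.2: (-2.021,-39.648) -> (-0.728,-37.868) [heading=54, draw]
    -- iteration 2/4 --
    FD 14: (-0.728,-37.868) -> (7.501,-26.542) [heading=54, draw]
    RT 226: heading 54 -> 188
    FD 2.2: (7.501,-26.542) -> (5.322,-26.848) [heading=188, draw]
    -- iteration 3/4 --
    FD 14: (5.322,-26.848) -> (-8.541,-28.796) [heading=188, draw]
    RT 226: heading 188 -> 322
    FD 2.2: (-8.541,-28.796) -> (-6.808,-30.151) [heading=322, draw]
    -- iteration 4/4 --
    FD 14: (-6.808,-30.151) -> (4.224,-38.77) [heading=322, draw]
    RT 226: heading 322 -> 96
    FD 2.2: (4.224,-38.77) -> (3.995,-36.582) [heading=96, draw]
  ]
  -- iteration 4/4 --
  RT 144: heading 96 -> 312
  REPEAT 4 [
    -- iteration 1/4 --
    FD 14: (3.995,-36.582) -> (13.362,-46.986) [heading=312, draw]
    RT 226: heading 312 -> 86
    FD 2.2: (13.362,-46.986) -> (13.516,-44.791) [heading=86, draw]
    -- iteration 2/4 --
    FD 14: (13.516,-44.791) -> (14.492,-30.825) [heading=86, draw]
    RT 226: heading 86 -> 220
    FD 2.2: (14.492,-30.825) -> (12.807,-32.24) [heading=220, draw]
    -- iteration 3/4 --
    FD 14: (12.807,-32.24) -> (2.082,-41.239) [heading=220, draw]
    RT 226: heading 220 -> 354
    FD 2.2: (2.082,-41.239) -> (4.27,-41.469) [heading=354, draw]
    -- iteration 4/4 --
    FD 14: (4.27,-41.469) -> (18.194,-42.932) [heading=354, draw]
    RT 226: heading 354 -> 128
    FD 2.2: (18.194,-42.932) -> (16.839,-41.198) [heading=128, draw]
  ]
]
Final: pos=(16.839,-41.198), heading=128, 32 segment(s) drawn
Segments drawn: 32

Answer: 32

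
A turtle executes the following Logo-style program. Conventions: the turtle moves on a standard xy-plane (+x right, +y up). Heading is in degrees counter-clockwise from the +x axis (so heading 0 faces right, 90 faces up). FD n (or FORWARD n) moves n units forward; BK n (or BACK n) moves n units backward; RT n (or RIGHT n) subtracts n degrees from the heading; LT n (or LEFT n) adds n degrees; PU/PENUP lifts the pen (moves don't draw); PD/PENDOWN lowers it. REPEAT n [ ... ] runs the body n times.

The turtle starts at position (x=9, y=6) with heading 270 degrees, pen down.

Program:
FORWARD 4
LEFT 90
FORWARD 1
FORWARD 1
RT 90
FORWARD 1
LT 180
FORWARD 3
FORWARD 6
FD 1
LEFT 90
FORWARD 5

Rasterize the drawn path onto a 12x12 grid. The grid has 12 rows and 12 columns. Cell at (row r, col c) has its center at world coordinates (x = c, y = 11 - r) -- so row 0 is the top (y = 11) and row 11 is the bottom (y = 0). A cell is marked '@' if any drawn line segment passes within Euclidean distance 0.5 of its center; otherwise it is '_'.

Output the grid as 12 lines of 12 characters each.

Answer: ______@@@@@@
___________@
___________@
___________@
___________@
_________@_@
_________@_@
_________@_@
_________@_@
_________@@@
___________@
____________

Derivation:
Segment 0: (9,6) -> (9,2)
Segment 1: (9,2) -> (10,2)
Segment 2: (10,2) -> (11,2)
Segment 3: (11,2) -> (11,1)
Segment 4: (11,1) -> (11,4)
Segment 5: (11,4) -> (11,10)
Segment 6: (11,10) -> (11,11)
Segment 7: (11,11) -> (6,11)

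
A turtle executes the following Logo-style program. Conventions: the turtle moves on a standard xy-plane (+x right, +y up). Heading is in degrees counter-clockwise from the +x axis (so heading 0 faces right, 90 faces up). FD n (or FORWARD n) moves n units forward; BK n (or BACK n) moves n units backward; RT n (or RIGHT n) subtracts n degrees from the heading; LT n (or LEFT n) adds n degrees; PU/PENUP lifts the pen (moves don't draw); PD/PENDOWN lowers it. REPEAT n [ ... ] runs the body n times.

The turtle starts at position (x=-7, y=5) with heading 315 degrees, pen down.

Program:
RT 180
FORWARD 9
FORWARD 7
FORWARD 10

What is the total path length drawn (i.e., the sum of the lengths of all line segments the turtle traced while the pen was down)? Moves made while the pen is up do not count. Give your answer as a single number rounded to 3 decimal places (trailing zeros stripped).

Answer: 26

Derivation:
Executing turtle program step by step:
Start: pos=(-7,5), heading=315, pen down
RT 180: heading 315 -> 135
FD 9: (-7,5) -> (-13.364,11.364) [heading=135, draw]
FD 7: (-13.364,11.364) -> (-18.314,16.314) [heading=135, draw]
FD 10: (-18.314,16.314) -> (-25.385,23.385) [heading=135, draw]
Final: pos=(-25.385,23.385), heading=135, 3 segment(s) drawn

Segment lengths:
  seg 1: (-7,5) -> (-13.364,11.364), length = 9
  seg 2: (-13.364,11.364) -> (-18.314,16.314), length = 7
  seg 3: (-18.314,16.314) -> (-25.385,23.385), length = 10
Total = 26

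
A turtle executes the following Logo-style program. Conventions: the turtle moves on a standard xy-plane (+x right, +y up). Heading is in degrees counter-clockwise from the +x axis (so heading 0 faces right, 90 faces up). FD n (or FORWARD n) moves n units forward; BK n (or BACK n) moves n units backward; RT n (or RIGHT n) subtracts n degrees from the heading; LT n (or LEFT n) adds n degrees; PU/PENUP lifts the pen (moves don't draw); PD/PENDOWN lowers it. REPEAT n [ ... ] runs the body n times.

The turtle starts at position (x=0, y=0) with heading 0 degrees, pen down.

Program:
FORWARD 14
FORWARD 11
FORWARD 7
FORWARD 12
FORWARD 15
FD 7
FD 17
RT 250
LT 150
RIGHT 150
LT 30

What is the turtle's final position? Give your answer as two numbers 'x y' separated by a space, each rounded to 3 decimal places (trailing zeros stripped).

Answer: 83 0

Derivation:
Executing turtle program step by step:
Start: pos=(0,0), heading=0, pen down
FD 14: (0,0) -> (14,0) [heading=0, draw]
FD 11: (14,0) -> (25,0) [heading=0, draw]
FD 7: (25,0) -> (32,0) [heading=0, draw]
FD 12: (32,0) -> (44,0) [heading=0, draw]
FD 15: (44,0) -> (59,0) [heading=0, draw]
FD 7: (59,0) -> (66,0) [heading=0, draw]
FD 17: (66,0) -> (83,0) [heading=0, draw]
RT 250: heading 0 -> 110
LT 150: heading 110 -> 260
RT 150: heading 260 -> 110
LT 30: heading 110 -> 140
Final: pos=(83,0), heading=140, 7 segment(s) drawn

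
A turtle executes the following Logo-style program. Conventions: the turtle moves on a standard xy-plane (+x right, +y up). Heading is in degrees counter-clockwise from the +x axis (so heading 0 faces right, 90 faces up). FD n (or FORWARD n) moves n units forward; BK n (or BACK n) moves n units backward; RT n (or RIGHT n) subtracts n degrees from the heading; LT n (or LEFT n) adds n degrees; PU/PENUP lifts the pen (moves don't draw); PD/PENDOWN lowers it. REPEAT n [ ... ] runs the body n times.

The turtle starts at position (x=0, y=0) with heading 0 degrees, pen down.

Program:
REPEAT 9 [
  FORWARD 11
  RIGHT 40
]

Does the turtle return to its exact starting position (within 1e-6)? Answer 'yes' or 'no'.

Executing turtle program step by step:
Start: pos=(0,0), heading=0, pen down
REPEAT 9 [
  -- iteration 1/9 --
  FD 11: (0,0) -> (11,0) [heading=0, draw]
  RT 40: heading 0 -> 320
  -- iteration 2/9 --
  FD 11: (11,0) -> (19.426,-7.071) [heading=320, draw]
  RT 40: heading 320 -> 280
  -- iteration 3/9 --
  FD 11: (19.426,-7.071) -> (21.337,-17.904) [heading=280, draw]
  RT 40: heading 280 -> 240
  -- iteration 4/9 --
  FD 11: (21.337,-17.904) -> (15.837,-27.43) [heading=240, draw]
  RT 40: heading 240 -> 200
  -- iteration 5/9 --
  FD 11: (15.837,-27.43) -> (5.5,-31.192) [heading=200, draw]
  RT 40: heading 200 -> 160
  -- iteration 6/9 --
  FD 11: (5.5,-31.192) -> (-4.837,-27.43) [heading=160, draw]
  RT 40: heading 160 -> 120
  -- iteration 7/9 --
  FD 11: (-4.837,-27.43) -> (-10.337,-17.904) [heading=120, draw]
  RT 40: heading 120 -> 80
  -- iteration 8/9 --
  FD 11: (-10.337,-17.904) -> (-8.426,-7.071) [heading=80, draw]
  RT 40: heading 80 -> 40
  -- iteration 9/9 --
  FD 11: (-8.426,-7.071) -> (0,0) [heading=40, draw]
  RT 40: heading 40 -> 0
]
Final: pos=(0,0), heading=0, 9 segment(s) drawn

Start position: (0, 0)
Final position: (0, 0)
Distance = 0; < 1e-6 -> CLOSED

Answer: yes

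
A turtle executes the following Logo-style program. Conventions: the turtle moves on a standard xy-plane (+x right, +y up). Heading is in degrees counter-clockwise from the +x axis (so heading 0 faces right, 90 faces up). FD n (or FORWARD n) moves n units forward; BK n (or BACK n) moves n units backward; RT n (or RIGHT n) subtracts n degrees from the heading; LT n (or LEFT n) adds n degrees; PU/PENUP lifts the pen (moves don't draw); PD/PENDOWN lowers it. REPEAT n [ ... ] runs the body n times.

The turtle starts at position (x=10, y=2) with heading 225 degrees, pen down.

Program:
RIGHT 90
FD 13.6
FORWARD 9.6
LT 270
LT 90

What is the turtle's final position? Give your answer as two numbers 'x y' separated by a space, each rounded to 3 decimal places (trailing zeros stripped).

Answer: -6.405 18.405

Derivation:
Executing turtle program step by step:
Start: pos=(10,2), heading=225, pen down
RT 90: heading 225 -> 135
FD 13.6: (10,2) -> (0.383,11.617) [heading=135, draw]
FD 9.6: (0.383,11.617) -> (-6.405,18.405) [heading=135, draw]
LT 270: heading 135 -> 45
LT 90: heading 45 -> 135
Final: pos=(-6.405,18.405), heading=135, 2 segment(s) drawn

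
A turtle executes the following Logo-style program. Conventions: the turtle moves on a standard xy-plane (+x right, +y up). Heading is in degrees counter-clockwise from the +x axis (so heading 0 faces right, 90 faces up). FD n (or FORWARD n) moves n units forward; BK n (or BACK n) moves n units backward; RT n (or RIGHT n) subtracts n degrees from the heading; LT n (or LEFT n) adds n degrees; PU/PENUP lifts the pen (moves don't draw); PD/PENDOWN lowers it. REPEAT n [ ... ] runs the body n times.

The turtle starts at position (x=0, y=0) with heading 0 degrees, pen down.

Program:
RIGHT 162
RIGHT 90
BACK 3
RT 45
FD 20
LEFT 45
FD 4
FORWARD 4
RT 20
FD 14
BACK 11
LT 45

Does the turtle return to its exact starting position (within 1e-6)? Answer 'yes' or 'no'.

Executing turtle program step by step:
Start: pos=(0,0), heading=0, pen down
RT 162: heading 0 -> 198
RT 90: heading 198 -> 108
BK 3: (0,0) -> (0.927,-2.853) [heading=108, draw]
RT 45: heading 108 -> 63
FD 20: (0.927,-2.853) -> (10.007,14.967) [heading=63, draw]
LT 45: heading 63 -> 108
FD 4: (10.007,14.967) -> (8.771,18.771) [heading=108, draw]
FD 4: (8.771,18.771) -> (7.535,22.575) [heading=108, draw]
RT 20: heading 108 -> 88
FD 14: (7.535,22.575) -> (8.023,36.567) [heading=88, draw]
BK 11: (8.023,36.567) -> (7.639,25.574) [heading=88, draw]
LT 45: heading 88 -> 133
Final: pos=(7.639,25.574), heading=133, 6 segment(s) drawn

Start position: (0, 0)
Final position: (7.639, 25.574)
Distance = 26.69; >= 1e-6 -> NOT closed

Answer: no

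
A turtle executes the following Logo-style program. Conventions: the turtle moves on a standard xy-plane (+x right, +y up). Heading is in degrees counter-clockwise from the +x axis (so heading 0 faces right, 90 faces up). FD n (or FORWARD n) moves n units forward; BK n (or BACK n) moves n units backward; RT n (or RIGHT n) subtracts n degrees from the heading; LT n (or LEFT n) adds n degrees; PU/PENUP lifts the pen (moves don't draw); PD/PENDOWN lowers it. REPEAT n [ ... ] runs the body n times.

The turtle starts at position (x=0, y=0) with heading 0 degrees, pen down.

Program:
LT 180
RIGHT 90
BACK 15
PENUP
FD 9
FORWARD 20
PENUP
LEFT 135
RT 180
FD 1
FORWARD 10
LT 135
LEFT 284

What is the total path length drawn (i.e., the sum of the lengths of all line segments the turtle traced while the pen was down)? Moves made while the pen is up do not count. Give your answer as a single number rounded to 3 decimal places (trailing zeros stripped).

Executing turtle program step by step:
Start: pos=(0,0), heading=0, pen down
LT 180: heading 0 -> 180
RT 90: heading 180 -> 90
BK 15: (0,0) -> (0,-15) [heading=90, draw]
PU: pen up
FD 9: (0,-15) -> (0,-6) [heading=90, move]
FD 20: (0,-6) -> (0,14) [heading=90, move]
PU: pen up
LT 135: heading 90 -> 225
RT 180: heading 225 -> 45
FD 1: (0,14) -> (0.707,14.707) [heading=45, move]
FD 10: (0.707,14.707) -> (7.778,21.778) [heading=45, move]
LT 135: heading 45 -> 180
LT 284: heading 180 -> 104
Final: pos=(7.778,21.778), heading=104, 1 segment(s) drawn

Segment lengths:
  seg 1: (0,0) -> (0,-15), length = 15
Total = 15

Answer: 15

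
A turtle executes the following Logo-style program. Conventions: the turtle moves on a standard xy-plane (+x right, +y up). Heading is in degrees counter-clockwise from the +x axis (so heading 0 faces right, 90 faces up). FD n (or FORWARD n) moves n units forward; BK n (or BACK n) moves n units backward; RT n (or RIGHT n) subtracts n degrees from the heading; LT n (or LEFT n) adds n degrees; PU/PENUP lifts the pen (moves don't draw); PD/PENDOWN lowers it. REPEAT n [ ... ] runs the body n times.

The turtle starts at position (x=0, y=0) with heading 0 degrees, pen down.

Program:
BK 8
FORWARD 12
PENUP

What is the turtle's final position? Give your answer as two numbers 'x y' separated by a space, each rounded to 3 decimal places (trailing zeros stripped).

Answer: 4 0

Derivation:
Executing turtle program step by step:
Start: pos=(0,0), heading=0, pen down
BK 8: (0,0) -> (-8,0) [heading=0, draw]
FD 12: (-8,0) -> (4,0) [heading=0, draw]
PU: pen up
Final: pos=(4,0), heading=0, 2 segment(s) drawn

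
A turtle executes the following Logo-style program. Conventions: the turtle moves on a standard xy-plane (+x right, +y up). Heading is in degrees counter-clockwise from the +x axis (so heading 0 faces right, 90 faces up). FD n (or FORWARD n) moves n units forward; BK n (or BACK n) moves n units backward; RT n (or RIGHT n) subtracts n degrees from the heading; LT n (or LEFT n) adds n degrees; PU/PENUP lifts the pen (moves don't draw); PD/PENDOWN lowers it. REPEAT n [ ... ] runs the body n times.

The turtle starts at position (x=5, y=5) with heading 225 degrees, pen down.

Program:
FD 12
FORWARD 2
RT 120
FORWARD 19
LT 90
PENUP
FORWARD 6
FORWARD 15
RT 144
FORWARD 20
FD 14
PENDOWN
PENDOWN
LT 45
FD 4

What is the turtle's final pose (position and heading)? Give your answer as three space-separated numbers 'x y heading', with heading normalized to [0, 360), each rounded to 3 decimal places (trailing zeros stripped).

Executing turtle program step by step:
Start: pos=(5,5), heading=225, pen down
FD 12: (5,5) -> (-3.485,-3.485) [heading=225, draw]
FD 2: (-3.485,-3.485) -> (-4.899,-4.899) [heading=225, draw]
RT 120: heading 225 -> 105
FD 19: (-4.899,-4.899) -> (-9.817,13.453) [heading=105, draw]
LT 90: heading 105 -> 195
PU: pen up
FD 6: (-9.817,13.453) -> (-15.613,11.9) [heading=195, move]
FD 15: (-15.613,11.9) -> (-30.101,8.018) [heading=195, move]
RT 144: heading 195 -> 51
FD 20: (-30.101,8.018) -> (-17.515,23.561) [heading=51, move]
FD 14: (-17.515,23.561) -> (-8.705,34.441) [heading=51, move]
PD: pen down
PD: pen down
LT 45: heading 51 -> 96
FD 4: (-8.705,34.441) -> (-9.123,38.419) [heading=96, draw]
Final: pos=(-9.123,38.419), heading=96, 4 segment(s) drawn

Answer: -9.123 38.419 96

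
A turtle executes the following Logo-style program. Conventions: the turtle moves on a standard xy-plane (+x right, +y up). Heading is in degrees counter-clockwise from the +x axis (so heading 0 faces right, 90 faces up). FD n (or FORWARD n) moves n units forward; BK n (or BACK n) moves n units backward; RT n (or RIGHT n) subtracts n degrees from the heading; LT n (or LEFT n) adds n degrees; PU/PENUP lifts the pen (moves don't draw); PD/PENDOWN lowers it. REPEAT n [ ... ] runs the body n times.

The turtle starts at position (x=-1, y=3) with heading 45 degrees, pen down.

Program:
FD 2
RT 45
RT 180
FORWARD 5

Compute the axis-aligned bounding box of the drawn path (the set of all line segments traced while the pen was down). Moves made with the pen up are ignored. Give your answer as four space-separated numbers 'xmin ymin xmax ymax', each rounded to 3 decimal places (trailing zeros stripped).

Executing turtle program step by step:
Start: pos=(-1,3), heading=45, pen down
FD 2: (-1,3) -> (0.414,4.414) [heading=45, draw]
RT 45: heading 45 -> 0
RT 180: heading 0 -> 180
FD 5: (0.414,4.414) -> (-4.586,4.414) [heading=180, draw]
Final: pos=(-4.586,4.414), heading=180, 2 segment(s) drawn

Segment endpoints: x in {-4.586, -1, 0.414}, y in {3, 4.414, 4.414}
xmin=-4.586, ymin=3, xmax=0.414, ymax=4.414

Answer: -4.586 3 0.414 4.414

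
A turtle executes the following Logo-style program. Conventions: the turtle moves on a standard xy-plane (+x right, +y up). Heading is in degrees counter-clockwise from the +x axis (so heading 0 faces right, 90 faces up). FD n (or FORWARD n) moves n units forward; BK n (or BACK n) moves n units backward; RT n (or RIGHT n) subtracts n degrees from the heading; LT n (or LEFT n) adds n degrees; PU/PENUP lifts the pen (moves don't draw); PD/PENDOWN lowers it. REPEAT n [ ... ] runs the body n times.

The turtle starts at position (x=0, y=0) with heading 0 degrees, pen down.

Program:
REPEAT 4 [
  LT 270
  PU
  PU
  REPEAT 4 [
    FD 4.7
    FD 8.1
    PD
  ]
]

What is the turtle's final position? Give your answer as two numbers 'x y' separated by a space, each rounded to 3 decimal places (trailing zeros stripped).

Executing turtle program step by step:
Start: pos=(0,0), heading=0, pen down
REPEAT 4 [
  -- iteration 1/4 --
  LT 270: heading 0 -> 270
  PU: pen up
  PU: pen up
  REPEAT 4 [
    -- iteration 1/4 --
    FD 4.7: (0,0) -> (0,-4.7) [heading=270, move]
    FD 8.1: (0,-4.7) -> (0,-12.8) [heading=270, move]
    PD: pen down
    -- iteration 2/4 --
    FD 4.7: (0,-12.8) -> (0,-17.5) [heading=270, draw]
    FD 8.1: (0,-17.5) -> (0,-25.6) [heading=270, draw]
    PD: pen down
    -- iteration 3/4 --
    FD 4.7: (0,-25.6) -> (0,-30.3) [heading=270, draw]
    FD 8.1: (0,-30.3) -> (0,-38.4) [heading=270, draw]
    PD: pen down
    -- iteration 4/4 --
    FD 4.7: (0,-38.4) -> (0,-43.1) [heading=270, draw]
    FD 8.1: (0,-43.1) -> (0,-51.2) [heading=270, draw]
    PD: pen down
  ]
  -- iteration 2/4 --
  LT 270: heading 270 -> 180
  PU: pen up
  PU: pen up
  REPEAT 4 [
    -- iteration 1/4 --
    FD 4.7: (0,-51.2) -> (-4.7,-51.2) [heading=180, move]
    FD 8.1: (-4.7,-51.2) -> (-12.8,-51.2) [heading=180, move]
    PD: pen down
    -- iteration 2/4 --
    FD 4.7: (-12.8,-51.2) -> (-17.5,-51.2) [heading=180, draw]
    FD 8.1: (-17.5,-51.2) -> (-25.6,-51.2) [heading=180, draw]
    PD: pen down
    -- iteration 3/4 --
    FD 4.7: (-25.6,-51.2) -> (-30.3,-51.2) [heading=180, draw]
    FD 8.1: (-30.3,-51.2) -> (-38.4,-51.2) [heading=180, draw]
    PD: pen down
    -- iteration 4/4 --
    FD 4.7: (-38.4,-51.2) -> (-43.1,-51.2) [heading=180, draw]
    FD 8.1: (-43.1,-51.2) -> (-51.2,-51.2) [heading=180, draw]
    PD: pen down
  ]
  -- iteration 3/4 --
  LT 270: heading 180 -> 90
  PU: pen up
  PU: pen up
  REPEAT 4 [
    -- iteration 1/4 --
    FD 4.7: (-51.2,-51.2) -> (-51.2,-46.5) [heading=90, move]
    FD 8.1: (-51.2,-46.5) -> (-51.2,-38.4) [heading=90, move]
    PD: pen down
    -- iteration 2/4 --
    FD 4.7: (-51.2,-38.4) -> (-51.2,-33.7) [heading=90, draw]
    FD 8.1: (-51.2,-33.7) -> (-51.2,-25.6) [heading=90, draw]
    PD: pen down
    -- iteration 3/4 --
    FD 4.7: (-51.2,-25.6) -> (-51.2,-20.9) [heading=90, draw]
    FD 8.1: (-51.2,-20.9) -> (-51.2,-12.8) [heading=90, draw]
    PD: pen down
    -- iteration 4/4 --
    FD 4.7: (-51.2,-12.8) -> (-51.2,-8.1) [heading=90, draw]
    FD 8.1: (-51.2,-8.1) -> (-51.2,0) [heading=90, draw]
    PD: pen down
  ]
  -- iteration 4/4 --
  LT 270: heading 90 -> 0
  PU: pen up
  PU: pen up
  REPEAT 4 [
    -- iteration 1/4 --
    FD 4.7: (-51.2,0) -> (-46.5,0) [heading=0, move]
    FD 8.1: (-46.5,0) -> (-38.4,0) [heading=0, move]
    PD: pen down
    -- iteration 2/4 --
    FD 4.7: (-38.4,0) -> (-33.7,0) [heading=0, draw]
    FD 8.1: (-33.7,0) -> (-25.6,0) [heading=0, draw]
    PD: pen down
    -- iteration 3/4 --
    FD 4.7: (-25.6,0) -> (-20.9,0) [heading=0, draw]
    FD 8.1: (-20.9,0) -> (-12.8,0) [heading=0, draw]
    PD: pen down
    -- iteration 4/4 --
    FD 4.7: (-12.8,0) -> (-8.1,0) [heading=0, draw]
    FD 8.1: (-8.1,0) -> (0,0) [heading=0, draw]
    PD: pen down
  ]
]
Final: pos=(0,0), heading=0, 24 segment(s) drawn

Answer: 0 0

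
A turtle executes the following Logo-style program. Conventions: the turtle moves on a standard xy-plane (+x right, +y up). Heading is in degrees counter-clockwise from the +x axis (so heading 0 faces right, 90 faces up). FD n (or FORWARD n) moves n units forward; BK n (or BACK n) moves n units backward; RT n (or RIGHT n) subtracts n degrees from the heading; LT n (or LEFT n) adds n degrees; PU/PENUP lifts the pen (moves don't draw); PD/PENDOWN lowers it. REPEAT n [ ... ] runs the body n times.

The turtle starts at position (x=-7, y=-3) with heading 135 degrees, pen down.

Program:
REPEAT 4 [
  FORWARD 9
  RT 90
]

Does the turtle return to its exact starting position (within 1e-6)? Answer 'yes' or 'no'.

Answer: yes

Derivation:
Executing turtle program step by step:
Start: pos=(-7,-3), heading=135, pen down
REPEAT 4 [
  -- iteration 1/4 --
  FD 9: (-7,-3) -> (-13.364,3.364) [heading=135, draw]
  RT 90: heading 135 -> 45
  -- iteration 2/4 --
  FD 9: (-13.364,3.364) -> (-7,9.728) [heading=45, draw]
  RT 90: heading 45 -> 315
  -- iteration 3/4 --
  FD 9: (-7,9.728) -> (-0.636,3.364) [heading=315, draw]
  RT 90: heading 315 -> 225
  -- iteration 4/4 --
  FD 9: (-0.636,3.364) -> (-7,-3) [heading=225, draw]
  RT 90: heading 225 -> 135
]
Final: pos=(-7,-3), heading=135, 4 segment(s) drawn

Start position: (-7, -3)
Final position: (-7, -3)
Distance = 0; < 1e-6 -> CLOSED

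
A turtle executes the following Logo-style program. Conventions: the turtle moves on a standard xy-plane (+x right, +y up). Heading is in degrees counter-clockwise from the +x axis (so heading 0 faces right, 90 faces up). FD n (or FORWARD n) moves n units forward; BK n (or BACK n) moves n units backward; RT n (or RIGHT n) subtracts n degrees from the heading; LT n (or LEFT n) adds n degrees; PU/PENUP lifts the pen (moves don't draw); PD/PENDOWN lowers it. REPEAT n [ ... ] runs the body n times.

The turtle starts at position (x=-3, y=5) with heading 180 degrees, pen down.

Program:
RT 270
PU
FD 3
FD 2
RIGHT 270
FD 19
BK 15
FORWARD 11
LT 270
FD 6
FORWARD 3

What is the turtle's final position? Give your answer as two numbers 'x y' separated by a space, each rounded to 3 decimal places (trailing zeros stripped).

Executing turtle program step by step:
Start: pos=(-3,5), heading=180, pen down
RT 270: heading 180 -> 270
PU: pen up
FD 3: (-3,5) -> (-3,2) [heading=270, move]
FD 2: (-3,2) -> (-3,0) [heading=270, move]
RT 270: heading 270 -> 0
FD 19: (-3,0) -> (16,0) [heading=0, move]
BK 15: (16,0) -> (1,0) [heading=0, move]
FD 11: (1,0) -> (12,0) [heading=0, move]
LT 270: heading 0 -> 270
FD 6: (12,0) -> (12,-6) [heading=270, move]
FD 3: (12,-6) -> (12,-9) [heading=270, move]
Final: pos=(12,-9), heading=270, 0 segment(s) drawn

Answer: 12 -9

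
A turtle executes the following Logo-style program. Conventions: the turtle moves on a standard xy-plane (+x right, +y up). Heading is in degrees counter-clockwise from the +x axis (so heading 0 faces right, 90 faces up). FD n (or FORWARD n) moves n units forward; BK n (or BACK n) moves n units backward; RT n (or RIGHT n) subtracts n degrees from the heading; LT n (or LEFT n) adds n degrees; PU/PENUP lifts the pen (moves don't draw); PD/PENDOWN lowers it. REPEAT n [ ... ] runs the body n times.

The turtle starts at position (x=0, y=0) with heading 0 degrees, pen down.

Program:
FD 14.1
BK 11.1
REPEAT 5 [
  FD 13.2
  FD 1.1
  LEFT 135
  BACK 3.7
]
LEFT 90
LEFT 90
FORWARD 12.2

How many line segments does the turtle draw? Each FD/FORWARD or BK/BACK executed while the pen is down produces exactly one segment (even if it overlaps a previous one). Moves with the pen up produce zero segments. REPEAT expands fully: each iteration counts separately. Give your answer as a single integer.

Answer: 18

Derivation:
Executing turtle program step by step:
Start: pos=(0,0), heading=0, pen down
FD 14.1: (0,0) -> (14.1,0) [heading=0, draw]
BK 11.1: (14.1,0) -> (3,0) [heading=0, draw]
REPEAT 5 [
  -- iteration 1/5 --
  FD 13.2: (3,0) -> (16.2,0) [heading=0, draw]
  FD 1.1: (16.2,0) -> (17.3,0) [heading=0, draw]
  LT 135: heading 0 -> 135
  BK 3.7: (17.3,0) -> (19.916,-2.616) [heading=135, draw]
  -- iteration 2/5 --
  FD 13.2: (19.916,-2.616) -> (10.582,6.718) [heading=135, draw]
  FD 1.1: (10.582,6.718) -> (9.805,7.495) [heading=135, draw]
  LT 135: heading 135 -> 270
  BK 3.7: (9.805,7.495) -> (9.805,11.195) [heading=270, draw]
  -- iteration 3/5 --
  FD 13.2: (9.805,11.195) -> (9.805,-2.005) [heading=270, draw]
  FD 1.1: (9.805,-2.005) -> (9.805,-3.105) [heading=270, draw]
  LT 135: heading 270 -> 45
  BK 3.7: (9.805,-3.105) -> (7.188,-5.721) [heading=45, draw]
  -- iteration 4/5 --
  FD 13.2: (7.188,-5.721) -> (16.522,3.613) [heading=45, draw]
  FD 1.1: (16.522,3.613) -> (17.3,4.391) [heading=45, draw]
  LT 135: heading 45 -> 180
  BK 3.7: (17.3,4.391) -> (21,4.391) [heading=180, draw]
  -- iteration 5/5 --
  FD 13.2: (21,4.391) -> (7.8,4.391) [heading=180, draw]
  FD 1.1: (7.8,4.391) -> (6.7,4.391) [heading=180, draw]
  LT 135: heading 180 -> 315
  BK 3.7: (6.7,4.391) -> (4.084,7.007) [heading=315, draw]
]
LT 90: heading 315 -> 45
LT 90: heading 45 -> 135
FD 12.2: (4.084,7.007) -> (-4.543,15.634) [heading=135, draw]
Final: pos=(-4.543,15.634), heading=135, 18 segment(s) drawn
Segments drawn: 18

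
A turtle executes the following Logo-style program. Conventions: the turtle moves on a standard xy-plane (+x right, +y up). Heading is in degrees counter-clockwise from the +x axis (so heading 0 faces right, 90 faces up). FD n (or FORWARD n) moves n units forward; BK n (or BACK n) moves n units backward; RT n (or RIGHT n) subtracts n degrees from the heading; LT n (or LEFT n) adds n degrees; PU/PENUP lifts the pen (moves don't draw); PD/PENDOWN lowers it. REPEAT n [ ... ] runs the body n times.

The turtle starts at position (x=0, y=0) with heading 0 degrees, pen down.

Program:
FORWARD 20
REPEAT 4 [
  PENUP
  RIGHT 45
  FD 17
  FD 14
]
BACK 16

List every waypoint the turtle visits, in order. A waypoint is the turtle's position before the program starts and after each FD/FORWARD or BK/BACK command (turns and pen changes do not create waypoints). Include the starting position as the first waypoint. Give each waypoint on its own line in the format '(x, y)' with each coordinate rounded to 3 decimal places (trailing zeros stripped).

Executing turtle program step by step:
Start: pos=(0,0), heading=0, pen down
FD 20: (0,0) -> (20,0) [heading=0, draw]
REPEAT 4 [
  -- iteration 1/4 --
  PU: pen up
  RT 45: heading 0 -> 315
  FD 17: (20,0) -> (32.021,-12.021) [heading=315, move]
  FD 14: (32.021,-12.021) -> (41.92,-21.92) [heading=315, move]
  -- iteration 2/4 --
  PU: pen up
  RT 45: heading 315 -> 270
  FD 17: (41.92,-21.92) -> (41.92,-38.92) [heading=270, move]
  FD 14: (41.92,-38.92) -> (41.92,-52.92) [heading=270, move]
  -- iteration 3/4 --
  PU: pen up
  RT 45: heading 270 -> 225
  FD 17: (41.92,-52.92) -> (29.899,-64.941) [heading=225, move]
  FD 14: (29.899,-64.941) -> (20,-74.841) [heading=225, move]
  -- iteration 4/4 --
  PU: pen up
  RT 45: heading 225 -> 180
  FD 17: (20,-74.841) -> (3,-74.841) [heading=180, move]
  FD 14: (3,-74.841) -> (-11,-74.841) [heading=180, move]
]
BK 16: (-11,-74.841) -> (5,-74.841) [heading=180, move]
Final: pos=(5,-74.841), heading=180, 1 segment(s) drawn
Waypoints (11 total):
(0, 0)
(20, 0)
(32.021, -12.021)
(41.92, -21.92)
(41.92, -38.92)
(41.92, -52.92)
(29.899, -64.941)
(20, -74.841)
(3, -74.841)
(-11, -74.841)
(5, -74.841)

Answer: (0, 0)
(20, 0)
(32.021, -12.021)
(41.92, -21.92)
(41.92, -38.92)
(41.92, -52.92)
(29.899, -64.941)
(20, -74.841)
(3, -74.841)
(-11, -74.841)
(5, -74.841)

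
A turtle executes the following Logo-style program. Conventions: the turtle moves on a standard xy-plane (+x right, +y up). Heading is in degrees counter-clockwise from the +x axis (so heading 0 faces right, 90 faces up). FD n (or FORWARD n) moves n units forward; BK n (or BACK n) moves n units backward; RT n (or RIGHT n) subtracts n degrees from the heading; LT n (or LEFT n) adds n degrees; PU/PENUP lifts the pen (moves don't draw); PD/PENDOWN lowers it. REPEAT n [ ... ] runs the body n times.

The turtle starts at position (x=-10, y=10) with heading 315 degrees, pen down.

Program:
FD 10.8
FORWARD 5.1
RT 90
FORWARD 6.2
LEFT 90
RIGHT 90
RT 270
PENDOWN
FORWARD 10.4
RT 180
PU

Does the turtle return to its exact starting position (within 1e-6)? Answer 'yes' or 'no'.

Answer: no

Derivation:
Executing turtle program step by step:
Start: pos=(-10,10), heading=315, pen down
FD 10.8: (-10,10) -> (-2.363,2.363) [heading=315, draw]
FD 5.1: (-2.363,2.363) -> (1.243,-1.243) [heading=315, draw]
RT 90: heading 315 -> 225
FD 6.2: (1.243,-1.243) -> (-3.141,-5.627) [heading=225, draw]
LT 90: heading 225 -> 315
RT 90: heading 315 -> 225
RT 270: heading 225 -> 315
PD: pen down
FD 10.4: (-3.141,-5.627) -> (4.213,-12.981) [heading=315, draw]
RT 180: heading 315 -> 135
PU: pen up
Final: pos=(4.213,-12.981), heading=135, 4 segment(s) drawn

Start position: (-10, 10)
Final position: (4.213, -12.981)
Distance = 27.021; >= 1e-6 -> NOT closed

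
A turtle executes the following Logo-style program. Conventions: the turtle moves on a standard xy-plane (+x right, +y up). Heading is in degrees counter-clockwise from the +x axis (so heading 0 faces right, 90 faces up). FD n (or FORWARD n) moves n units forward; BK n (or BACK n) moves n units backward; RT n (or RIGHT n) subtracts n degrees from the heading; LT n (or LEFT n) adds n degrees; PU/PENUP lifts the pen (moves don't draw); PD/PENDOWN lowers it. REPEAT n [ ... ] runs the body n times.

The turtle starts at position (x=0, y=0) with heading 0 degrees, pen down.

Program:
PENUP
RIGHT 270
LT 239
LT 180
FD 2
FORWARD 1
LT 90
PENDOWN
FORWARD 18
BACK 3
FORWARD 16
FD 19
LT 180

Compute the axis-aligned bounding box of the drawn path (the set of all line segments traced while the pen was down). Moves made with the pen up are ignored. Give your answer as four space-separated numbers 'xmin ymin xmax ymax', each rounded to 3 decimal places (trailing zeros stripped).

Answer: -28.323 -41.313 -2.572 1.545

Derivation:
Executing turtle program step by step:
Start: pos=(0,0), heading=0, pen down
PU: pen up
RT 270: heading 0 -> 90
LT 239: heading 90 -> 329
LT 180: heading 329 -> 149
FD 2: (0,0) -> (-1.714,1.03) [heading=149, move]
FD 1: (-1.714,1.03) -> (-2.572,1.545) [heading=149, move]
LT 90: heading 149 -> 239
PD: pen down
FD 18: (-2.572,1.545) -> (-11.842,-13.884) [heading=239, draw]
BK 3: (-11.842,-13.884) -> (-10.297,-11.312) [heading=239, draw]
FD 16: (-10.297,-11.312) -> (-18.538,-25.027) [heading=239, draw]
FD 19: (-18.538,-25.027) -> (-28.323,-41.313) [heading=239, draw]
LT 180: heading 239 -> 59
Final: pos=(-28.323,-41.313), heading=59, 4 segment(s) drawn

Segment endpoints: x in {-28.323, -18.538, -11.842, -10.297, -2.572}, y in {-41.313, -25.027, -13.884, -11.312, 1.545}
xmin=-28.323, ymin=-41.313, xmax=-2.572, ymax=1.545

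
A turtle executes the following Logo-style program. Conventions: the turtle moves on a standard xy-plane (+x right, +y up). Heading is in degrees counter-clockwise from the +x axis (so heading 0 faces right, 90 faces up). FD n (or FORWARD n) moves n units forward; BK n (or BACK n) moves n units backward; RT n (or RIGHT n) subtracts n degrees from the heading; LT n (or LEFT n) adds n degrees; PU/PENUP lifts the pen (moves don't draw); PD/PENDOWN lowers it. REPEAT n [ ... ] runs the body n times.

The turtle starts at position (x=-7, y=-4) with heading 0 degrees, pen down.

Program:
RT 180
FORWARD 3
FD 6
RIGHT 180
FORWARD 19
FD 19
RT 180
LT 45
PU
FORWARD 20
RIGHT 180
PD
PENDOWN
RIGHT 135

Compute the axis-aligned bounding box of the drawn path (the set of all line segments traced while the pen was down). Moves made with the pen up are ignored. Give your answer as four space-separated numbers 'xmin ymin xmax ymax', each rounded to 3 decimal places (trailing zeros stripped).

Executing turtle program step by step:
Start: pos=(-7,-4), heading=0, pen down
RT 180: heading 0 -> 180
FD 3: (-7,-4) -> (-10,-4) [heading=180, draw]
FD 6: (-10,-4) -> (-16,-4) [heading=180, draw]
RT 180: heading 180 -> 0
FD 19: (-16,-4) -> (3,-4) [heading=0, draw]
FD 19: (3,-4) -> (22,-4) [heading=0, draw]
RT 180: heading 0 -> 180
LT 45: heading 180 -> 225
PU: pen up
FD 20: (22,-4) -> (7.858,-18.142) [heading=225, move]
RT 180: heading 225 -> 45
PD: pen down
PD: pen down
RT 135: heading 45 -> 270
Final: pos=(7.858,-18.142), heading=270, 4 segment(s) drawn

Segment endpoints: x in {-16, -10, -7, 3, 22}, y in {-4, -4, -4, -4}
xmin=-16, ymin=-4, xmax=22, ymax=-4

Answer: -16 -4 22 -4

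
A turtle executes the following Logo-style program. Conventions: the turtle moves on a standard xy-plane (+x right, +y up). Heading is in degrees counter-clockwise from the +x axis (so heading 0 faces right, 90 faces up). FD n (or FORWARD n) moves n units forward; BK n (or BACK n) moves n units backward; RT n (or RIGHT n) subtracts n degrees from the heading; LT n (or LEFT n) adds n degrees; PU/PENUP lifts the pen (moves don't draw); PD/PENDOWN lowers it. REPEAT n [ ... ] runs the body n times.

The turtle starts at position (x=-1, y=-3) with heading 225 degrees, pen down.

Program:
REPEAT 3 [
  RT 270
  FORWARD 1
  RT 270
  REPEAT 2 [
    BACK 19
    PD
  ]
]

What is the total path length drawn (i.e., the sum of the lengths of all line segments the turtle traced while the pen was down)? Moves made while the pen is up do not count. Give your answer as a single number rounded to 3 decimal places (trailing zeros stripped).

Answer: 117

Derivation:
Executing turtle program step by step:
Start: pos=(-1,-3), heading=225, pen down
REPEAT 3 [
  -- iteration 1/3 --
  RT 270: heading 225 -> 315
  FD 1: (-1,-3) -> (-0.293,-3.707) [heading=315, draw]
  RT 270: heading 315 -> 45
  REPEAT 2 [
    -- iteration 1/2 --
    BK 19: (-0.293,-3.707) -> (-13.728,-17.142) [heading=45, draw]
    PD: pen down
    -- iteration 2/2 --
    BK 19: (-13.728,-17.142) -> (-27.163,-30.577) [heading=45, draw]
    PD: pen down
  ]
  -- iteration 2/3 --
  RT 270: heading 45 -> 135
  FD 1: (-27.163,-30.577) -> (-27.87,-29.87) [heading=135, draw]
  RT 270: heading 135 -> 225
  REPEAT 2 [
    -- iteration 1/2 --
    BK 19: (-27.87,-29.87) -> (-14.435,-16.435) [heading=225, draw]
    PD: pen down
    -- iteration 2/2 --
    BK 19: (-14.435,-16.435) -> (-1,-3) [heading=225, draw]
    PD: pen down
  ]
  -- iteration 3/3 --
  RT 270: heading 225 -> 315
  FD 1: (-1,-3) -> (-0.293,-3.707) [heading=315, draw]
  RT 270: heading 315 -> 45
  REPEAT 2 [
    -- iteration 1/2 --
    BK 19: (-0.293,-3.707) -> (-13.728,-17.142) [heading=45, draw]
    PD: pen down
    -- iteration 2/2 --
    BK 19: (-13.728,-17.142) -> (-27.163,-30.577) [heading=45, draw]
    PD: pen down
  ]
]
Final: pos=(-27.163,-30.577), heading=45, 9 segment(s) drawn

Segment lengths:
  seg 1: (-1,-3) -> (-0.293,-3.707), length = 1
  seg 2: (-0.293,-3.707) -> (-13.728,-17.142), length = 19
  seg 3: (-13.728,-17.142) -> (-27.163,-30.577), length = 19
  seg 4: (-27.163,-30.577) -> (-27.87,-29.87), length = 1
  seg 5: (-27.87,-29.87) -> (-14.435,-16.435), length = 19
  seg 6: (-14.435,-16.435) -> (-1,-3), length = 19
  seg 7: (-1,-3) -> (-0.293,-3.707), length = 1
  seg 8: (-0.293,-3.707) -> (-13.728,-17.142), length = 19
  seg 9: (-13.728,-17.142) -> (-27.163,-30.577), length = 19
Total = 117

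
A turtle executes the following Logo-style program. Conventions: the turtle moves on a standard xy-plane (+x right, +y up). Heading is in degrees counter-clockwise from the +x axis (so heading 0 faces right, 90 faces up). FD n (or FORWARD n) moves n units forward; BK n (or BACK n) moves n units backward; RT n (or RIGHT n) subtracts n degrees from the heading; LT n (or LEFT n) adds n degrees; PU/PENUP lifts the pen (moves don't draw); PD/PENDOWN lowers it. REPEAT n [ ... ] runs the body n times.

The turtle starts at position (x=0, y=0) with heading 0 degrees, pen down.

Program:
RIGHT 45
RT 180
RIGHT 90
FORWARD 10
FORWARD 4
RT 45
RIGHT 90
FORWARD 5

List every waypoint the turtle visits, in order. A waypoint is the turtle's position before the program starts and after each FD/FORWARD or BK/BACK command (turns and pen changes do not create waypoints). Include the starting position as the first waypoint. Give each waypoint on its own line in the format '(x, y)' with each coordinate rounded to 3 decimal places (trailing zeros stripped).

Executing turtle program step by step:
Start: pos=(0,0), heading=0, pen down
RT 45: heading 0 -> 315
RT 180: heading 315 -> 135
RT 90: heading 135 -> 45
FD 10: (0,0) -> (7.071,7.071) [heading=45, draw]
FD 4: (7.071,7.071) -> (9.899,9.899) [heading=45, draw]
RT 45: heading 45 -> 0
RT 90: heading 0 -> 270
FD 5: (9.899,9.899) -> (9.899,4.899) [heading=270, draw]
Final: pos=(9.899,4.899), heading=270, 3 segment(s) drawn
Waypoints (4 total):
(0, 0)
(7.071, 7.071)
(9.899, 9.899)
(9.899, 4.899)

Answer: (0, 0)
(7.071, 7.071)
(9.899, 9.899)
(9.899, 4.899)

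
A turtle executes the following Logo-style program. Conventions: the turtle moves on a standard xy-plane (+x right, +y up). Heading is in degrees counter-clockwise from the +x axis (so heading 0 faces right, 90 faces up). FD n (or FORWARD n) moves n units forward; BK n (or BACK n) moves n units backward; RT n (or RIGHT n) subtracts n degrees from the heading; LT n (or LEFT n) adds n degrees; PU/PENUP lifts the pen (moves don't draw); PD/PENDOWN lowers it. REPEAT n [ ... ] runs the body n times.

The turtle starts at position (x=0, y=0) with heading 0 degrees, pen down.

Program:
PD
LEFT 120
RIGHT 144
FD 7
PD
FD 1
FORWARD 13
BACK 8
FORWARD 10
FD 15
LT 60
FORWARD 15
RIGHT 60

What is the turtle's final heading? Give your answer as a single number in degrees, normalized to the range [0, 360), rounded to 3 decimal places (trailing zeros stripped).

Executing turtle program step by step:
Start: pos=(0,0), heading=0, pen down
PD: pen down
LT 120: heading 0 -> 120
RT 144: heading 120 -> 336
FD 7: (0,0) -> (6.395,-2.847) [heading=336, draw]
PD: pen down
FD 1: (6.395,-2.847) -> (7.308,-3.254) [heading=336, draw]
FD 13: (7.308,-3.254) -> (19.184,-8.541) [heading=336, draw]
BK 8: (19.184,-8.541) -> (11.876,-5.288) [heading=336, draw]
FD 10: (11.876,-5.288) -> (21.012,-9.355) [heading=336, draw]
FD 15: (21.012,-9.355) -> (34.715,-15.456) [heading=336, draw]
LT 60: heading 336 -> 36
FD 15: (34.715,-15.456) -> (46.85,-6.639) [heading=36, draw]
RT 60: heading 36 -> 336
Final: pos=(46.85,-6.639), heading=336, 7 segment(s) drawn

Answer: 336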